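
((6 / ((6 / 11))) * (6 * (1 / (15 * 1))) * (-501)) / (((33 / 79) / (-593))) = 15646898 / 5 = 3129379.60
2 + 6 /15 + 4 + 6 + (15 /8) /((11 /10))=3103 /220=14.10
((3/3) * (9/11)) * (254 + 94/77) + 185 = 333563/847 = 393.82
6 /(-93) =-2 /31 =-0.06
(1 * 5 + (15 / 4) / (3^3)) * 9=185 / 4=46.25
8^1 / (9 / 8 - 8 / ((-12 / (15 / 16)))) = 32 / 7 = 4.57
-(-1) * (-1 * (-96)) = 96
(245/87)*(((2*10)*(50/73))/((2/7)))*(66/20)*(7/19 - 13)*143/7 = -4624620000/40223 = -114974.52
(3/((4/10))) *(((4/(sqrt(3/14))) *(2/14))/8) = 5 *sqrt(42)/28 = 1.16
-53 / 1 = -53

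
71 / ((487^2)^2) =0.00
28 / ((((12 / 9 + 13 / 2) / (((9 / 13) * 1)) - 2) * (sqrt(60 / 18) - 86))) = -195048 / 5577767 - 756 * sqrt(30) / 5577767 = -0.04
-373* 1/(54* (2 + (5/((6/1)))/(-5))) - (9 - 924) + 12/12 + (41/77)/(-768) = 912.23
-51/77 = -0.66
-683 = -683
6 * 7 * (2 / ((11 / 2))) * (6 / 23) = 1008 / 253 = 3.98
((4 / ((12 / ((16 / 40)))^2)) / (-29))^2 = 1 / 42575625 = 0.00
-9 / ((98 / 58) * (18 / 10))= -145 / 49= -2.96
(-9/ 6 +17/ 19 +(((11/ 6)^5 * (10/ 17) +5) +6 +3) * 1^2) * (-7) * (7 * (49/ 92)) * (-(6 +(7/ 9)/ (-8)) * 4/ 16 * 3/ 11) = 1928079651925/ 7176812544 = 268.65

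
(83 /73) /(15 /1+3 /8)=664 /8979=0.07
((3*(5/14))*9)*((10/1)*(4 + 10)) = 1350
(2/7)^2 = 4/49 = 0.08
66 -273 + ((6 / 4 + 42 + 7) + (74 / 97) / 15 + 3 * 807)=6589843 / 2910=2264.55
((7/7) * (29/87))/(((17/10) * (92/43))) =215/2346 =0.09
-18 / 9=-2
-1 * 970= -970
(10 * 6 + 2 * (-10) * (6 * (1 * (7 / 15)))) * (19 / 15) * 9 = 228 / 5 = 45.60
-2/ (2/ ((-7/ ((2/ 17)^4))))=584647/ 16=36540.44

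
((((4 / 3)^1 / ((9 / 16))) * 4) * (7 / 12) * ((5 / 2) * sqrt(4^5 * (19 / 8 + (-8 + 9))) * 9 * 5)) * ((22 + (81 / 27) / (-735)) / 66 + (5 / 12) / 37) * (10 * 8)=1008214.37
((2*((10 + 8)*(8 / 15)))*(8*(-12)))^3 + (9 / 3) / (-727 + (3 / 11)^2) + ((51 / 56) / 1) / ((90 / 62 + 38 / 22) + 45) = -31671738644038414445091 / 5057716937000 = -6262062317.55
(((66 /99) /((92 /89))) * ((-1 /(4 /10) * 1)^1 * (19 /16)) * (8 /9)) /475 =-89 /24840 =-0.00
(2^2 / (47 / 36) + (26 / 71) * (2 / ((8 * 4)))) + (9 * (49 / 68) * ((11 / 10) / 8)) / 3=61429969 / 18153280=3.38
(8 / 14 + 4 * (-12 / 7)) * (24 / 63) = -352 / 147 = -2.39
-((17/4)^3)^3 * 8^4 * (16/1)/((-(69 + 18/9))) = 417562945.41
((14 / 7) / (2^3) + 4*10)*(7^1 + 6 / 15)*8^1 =11914 / 5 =2382.80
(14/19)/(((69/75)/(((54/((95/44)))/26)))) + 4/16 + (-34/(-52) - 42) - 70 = -47633791/431756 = -110.33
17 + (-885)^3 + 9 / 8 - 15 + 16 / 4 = -5545232943 / 8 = -693154117.88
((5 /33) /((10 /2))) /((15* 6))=1 /2970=0.00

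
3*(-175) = -525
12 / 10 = 6 / 5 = 1.20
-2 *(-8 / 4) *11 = 44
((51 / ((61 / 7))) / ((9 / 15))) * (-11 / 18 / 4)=-6545 / 4392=-1.49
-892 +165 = -727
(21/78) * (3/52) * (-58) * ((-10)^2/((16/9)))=-50.67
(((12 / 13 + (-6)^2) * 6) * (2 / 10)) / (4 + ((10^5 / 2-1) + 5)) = 72 / 81263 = 0.00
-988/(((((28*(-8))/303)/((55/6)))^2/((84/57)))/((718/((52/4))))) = -11078030975/896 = -12363873.86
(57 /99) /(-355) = -19 /11715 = -0.00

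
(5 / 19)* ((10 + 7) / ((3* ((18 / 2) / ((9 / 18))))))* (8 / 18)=170 / 4617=0.04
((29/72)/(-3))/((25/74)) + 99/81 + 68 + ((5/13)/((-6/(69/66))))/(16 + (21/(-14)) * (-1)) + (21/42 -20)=133299827/2702700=49.32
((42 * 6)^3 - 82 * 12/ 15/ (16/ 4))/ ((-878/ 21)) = -840157059/ 2195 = -382759.48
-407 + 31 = -376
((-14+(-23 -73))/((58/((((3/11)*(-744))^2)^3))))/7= -618208747499449221120/32693353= -18909310020891.68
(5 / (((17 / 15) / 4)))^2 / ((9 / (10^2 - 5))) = 950000 / 289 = 3287.20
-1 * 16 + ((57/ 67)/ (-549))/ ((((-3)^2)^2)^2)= -1287110755/ 80444421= -16.00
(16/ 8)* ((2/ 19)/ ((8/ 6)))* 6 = 18/ 19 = 0.95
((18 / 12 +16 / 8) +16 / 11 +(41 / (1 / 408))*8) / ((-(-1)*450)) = 2944237 / 9900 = 297.40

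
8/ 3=2.67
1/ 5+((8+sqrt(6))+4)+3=17.65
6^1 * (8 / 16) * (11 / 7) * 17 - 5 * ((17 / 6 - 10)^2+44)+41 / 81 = -898483 / 2268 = -396.16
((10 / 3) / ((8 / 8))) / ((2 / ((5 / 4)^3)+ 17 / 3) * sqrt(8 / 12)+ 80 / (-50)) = 1125000 / 5755081+ 1568125 * sqrt(6) / 5755081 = 0.86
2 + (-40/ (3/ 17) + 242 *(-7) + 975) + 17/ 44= -124513/ 132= -943.28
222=222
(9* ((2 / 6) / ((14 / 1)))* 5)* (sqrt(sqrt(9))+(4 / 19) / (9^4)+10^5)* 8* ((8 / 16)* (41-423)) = -47619738015280 / 290871-11460* sqrt(3) / 7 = -163717121.38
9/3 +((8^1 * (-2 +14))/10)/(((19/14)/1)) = 957/95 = 10.07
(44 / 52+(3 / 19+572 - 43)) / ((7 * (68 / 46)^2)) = 69251919 / 1998724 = 34.65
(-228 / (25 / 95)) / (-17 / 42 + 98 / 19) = -182.28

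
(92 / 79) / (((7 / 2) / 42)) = 1104 / 79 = 13.97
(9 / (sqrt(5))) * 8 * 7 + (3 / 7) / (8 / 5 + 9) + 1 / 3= 416 / 1113 + 504 * sqrt(5) / 5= 225.77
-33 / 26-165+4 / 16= -8633 / 52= -166.02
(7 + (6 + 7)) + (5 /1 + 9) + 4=38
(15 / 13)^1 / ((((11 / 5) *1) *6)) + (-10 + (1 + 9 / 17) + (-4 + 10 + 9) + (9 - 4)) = 56481 / 4862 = 11.62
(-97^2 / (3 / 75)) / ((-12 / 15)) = 1176125 / 4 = 294031.25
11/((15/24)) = 88/5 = 17.60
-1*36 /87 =-12 /29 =-0.41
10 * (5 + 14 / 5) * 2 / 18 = 8.67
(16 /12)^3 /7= 64 /189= 0.34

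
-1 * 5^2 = -25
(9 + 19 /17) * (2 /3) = 344 /51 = 6.75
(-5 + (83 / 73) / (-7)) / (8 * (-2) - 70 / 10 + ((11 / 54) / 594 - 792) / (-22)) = -169232976 / 426161225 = -0.40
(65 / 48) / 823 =65 / 39504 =0.00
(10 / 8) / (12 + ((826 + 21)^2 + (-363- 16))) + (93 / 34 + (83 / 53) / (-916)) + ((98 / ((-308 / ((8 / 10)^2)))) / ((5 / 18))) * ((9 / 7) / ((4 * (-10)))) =11217547888799689 / 4068530367495000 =2.76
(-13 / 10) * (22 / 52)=-11 / 20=-0.55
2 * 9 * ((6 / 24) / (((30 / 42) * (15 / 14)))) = 147 / 25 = 5.88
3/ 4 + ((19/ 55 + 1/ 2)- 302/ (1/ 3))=-198969/ 220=-904.40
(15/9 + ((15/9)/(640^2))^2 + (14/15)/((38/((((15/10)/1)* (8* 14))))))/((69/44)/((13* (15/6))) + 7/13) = 950635981703837/96280416092160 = 9.87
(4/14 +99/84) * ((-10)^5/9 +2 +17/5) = -20490037/1260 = -16261.93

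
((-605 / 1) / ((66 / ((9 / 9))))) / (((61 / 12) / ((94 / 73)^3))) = -91364240 / 23730037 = -3.85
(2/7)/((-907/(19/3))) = -38/19047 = -0.00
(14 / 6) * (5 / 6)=35 / 18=1.94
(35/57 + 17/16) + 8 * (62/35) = 505867/31920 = 15.85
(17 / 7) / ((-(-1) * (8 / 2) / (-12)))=-51 / 7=-7.29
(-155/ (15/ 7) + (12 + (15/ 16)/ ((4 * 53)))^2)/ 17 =2477381795/ 586788864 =4.22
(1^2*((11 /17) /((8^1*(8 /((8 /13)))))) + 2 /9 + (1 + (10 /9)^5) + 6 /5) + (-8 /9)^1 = 1687637207 /521993160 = 3.23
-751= -751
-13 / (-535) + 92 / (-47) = -48609 / 25145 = -1.93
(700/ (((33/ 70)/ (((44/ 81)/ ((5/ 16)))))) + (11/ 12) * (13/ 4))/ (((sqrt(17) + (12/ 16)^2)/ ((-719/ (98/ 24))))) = -97106.68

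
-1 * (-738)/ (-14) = -369/ 7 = -52.71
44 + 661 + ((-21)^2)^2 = 195186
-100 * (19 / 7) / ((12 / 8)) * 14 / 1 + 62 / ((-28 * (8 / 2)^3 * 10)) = -68096093 / 26880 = -2533.34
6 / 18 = 1 / 3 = 0.33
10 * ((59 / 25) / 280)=59 / 700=0.08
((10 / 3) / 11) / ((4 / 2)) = 5 / 33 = 0.15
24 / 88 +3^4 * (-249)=-221856 / 11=-20168.73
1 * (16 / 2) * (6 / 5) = 48 / 5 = 9.60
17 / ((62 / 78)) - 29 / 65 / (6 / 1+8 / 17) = 4725167 / 221650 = 21.32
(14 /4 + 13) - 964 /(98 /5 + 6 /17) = -13489 /424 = -31.81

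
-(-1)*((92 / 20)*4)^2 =8464 / 25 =338.56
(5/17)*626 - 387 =-3449/17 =-202.88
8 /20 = 2 /5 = 0.40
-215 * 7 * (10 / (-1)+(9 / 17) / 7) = 253915 / 17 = 14936.18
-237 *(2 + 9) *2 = -5214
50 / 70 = 5 / 7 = 0.71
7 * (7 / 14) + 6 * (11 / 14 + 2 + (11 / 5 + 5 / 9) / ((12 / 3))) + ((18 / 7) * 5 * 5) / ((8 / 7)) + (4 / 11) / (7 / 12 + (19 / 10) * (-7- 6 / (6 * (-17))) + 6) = 2506882457 / 31124940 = 80.54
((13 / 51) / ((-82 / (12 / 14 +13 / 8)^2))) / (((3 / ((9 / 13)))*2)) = -19321 / 8743168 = -0.00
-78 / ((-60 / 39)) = 507 / 10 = 50.70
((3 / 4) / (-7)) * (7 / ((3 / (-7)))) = 7 / 4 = 1.75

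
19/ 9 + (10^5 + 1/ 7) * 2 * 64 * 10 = 8064011653/ 63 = 128000184.97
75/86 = 0.87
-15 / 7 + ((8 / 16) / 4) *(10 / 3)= -1.73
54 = 54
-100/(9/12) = -400/3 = -133.33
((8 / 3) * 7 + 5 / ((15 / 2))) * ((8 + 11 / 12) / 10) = 3103 / 180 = 17.24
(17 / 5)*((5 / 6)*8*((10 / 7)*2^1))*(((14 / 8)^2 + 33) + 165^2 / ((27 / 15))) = 6873015 / 7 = 981859.29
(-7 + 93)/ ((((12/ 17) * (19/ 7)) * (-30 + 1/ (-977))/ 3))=-4999309/ 1113818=-4.49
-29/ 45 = -0.64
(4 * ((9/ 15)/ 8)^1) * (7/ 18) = 7/ 60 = 0.12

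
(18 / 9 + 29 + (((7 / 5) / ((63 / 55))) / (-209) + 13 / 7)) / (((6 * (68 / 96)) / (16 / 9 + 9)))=15257324 / 183141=83.31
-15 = -15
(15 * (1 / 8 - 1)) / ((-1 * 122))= 105 / 976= 0.11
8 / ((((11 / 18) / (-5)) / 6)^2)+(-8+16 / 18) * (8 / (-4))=21010688 / 1089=19293.56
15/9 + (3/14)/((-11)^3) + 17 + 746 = 42746387/55902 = 764.67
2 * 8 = 16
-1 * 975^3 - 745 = -926860120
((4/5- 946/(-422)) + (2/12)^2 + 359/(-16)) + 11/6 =-2663869/151920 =-17.53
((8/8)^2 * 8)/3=8/3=2.67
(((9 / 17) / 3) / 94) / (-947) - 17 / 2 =-6431552 / 756653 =-8.50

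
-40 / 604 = -0.07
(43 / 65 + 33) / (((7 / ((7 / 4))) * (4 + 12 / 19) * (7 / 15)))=31179 / 8008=3.89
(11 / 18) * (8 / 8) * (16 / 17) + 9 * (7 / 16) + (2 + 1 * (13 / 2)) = 31855 / 2448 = 13.01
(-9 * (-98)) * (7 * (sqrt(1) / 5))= 6174 / 5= 1234.80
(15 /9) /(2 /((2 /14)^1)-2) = 5 /36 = 0.14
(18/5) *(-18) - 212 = -1384/5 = -276.80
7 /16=0.44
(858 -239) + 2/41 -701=-3360/41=-81.95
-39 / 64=-0.61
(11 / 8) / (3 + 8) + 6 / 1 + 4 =81 / 8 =10.12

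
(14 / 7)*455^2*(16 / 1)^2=105996800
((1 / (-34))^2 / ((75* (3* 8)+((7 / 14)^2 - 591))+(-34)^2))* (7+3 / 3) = 8 / 2734229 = 0.00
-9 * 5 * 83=-3735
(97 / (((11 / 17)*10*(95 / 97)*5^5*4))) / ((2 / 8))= 159953 / 32656250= 0.00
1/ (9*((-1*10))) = -0.01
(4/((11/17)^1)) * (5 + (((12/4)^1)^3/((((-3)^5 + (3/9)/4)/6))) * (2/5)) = 4691116/160325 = 29.26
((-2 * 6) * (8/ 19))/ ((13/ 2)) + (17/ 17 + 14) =3513/ 247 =14.22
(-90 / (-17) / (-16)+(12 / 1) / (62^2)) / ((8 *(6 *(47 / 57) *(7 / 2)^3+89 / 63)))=-51275889 / 267243782704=-0.00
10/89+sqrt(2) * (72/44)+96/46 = 4.51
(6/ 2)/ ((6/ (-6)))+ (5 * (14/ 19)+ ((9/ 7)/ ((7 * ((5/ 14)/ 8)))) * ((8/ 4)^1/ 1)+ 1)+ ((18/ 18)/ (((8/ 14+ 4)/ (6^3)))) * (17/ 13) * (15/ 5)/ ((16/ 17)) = 114453439/ 553280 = 206.86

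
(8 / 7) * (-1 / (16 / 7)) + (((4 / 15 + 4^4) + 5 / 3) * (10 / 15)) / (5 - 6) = -172.46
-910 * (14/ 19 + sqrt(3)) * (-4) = 50960/ 19 + 3640 * sqrt(3) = 8986.77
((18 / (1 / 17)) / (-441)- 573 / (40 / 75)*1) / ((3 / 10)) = -2107135 / 588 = -3583.56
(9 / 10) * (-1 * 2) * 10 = -18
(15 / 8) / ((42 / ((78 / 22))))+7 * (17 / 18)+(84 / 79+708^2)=439090064381 / 875952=501271.83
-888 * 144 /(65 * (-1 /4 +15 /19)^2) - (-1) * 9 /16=-11816435367 /1748240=-6759.05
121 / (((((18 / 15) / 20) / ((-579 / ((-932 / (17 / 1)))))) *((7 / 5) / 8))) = 198500500 / 1631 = 121704.78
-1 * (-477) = 477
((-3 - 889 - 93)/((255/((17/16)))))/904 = -197/43392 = -0.00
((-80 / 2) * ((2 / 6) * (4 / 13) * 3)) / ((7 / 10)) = -1600 / 91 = -17.58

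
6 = 6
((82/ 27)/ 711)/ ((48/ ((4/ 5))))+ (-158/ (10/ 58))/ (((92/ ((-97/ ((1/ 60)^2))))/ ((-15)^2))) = 10366602877170943/ 13245930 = 782625521.74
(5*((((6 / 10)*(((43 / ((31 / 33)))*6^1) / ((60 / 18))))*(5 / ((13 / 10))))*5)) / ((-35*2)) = -191565 / 2821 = -67.91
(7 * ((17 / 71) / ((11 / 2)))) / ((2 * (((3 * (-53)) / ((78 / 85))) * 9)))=-182 / 1862685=-0.00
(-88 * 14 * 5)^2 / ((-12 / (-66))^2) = 1147854400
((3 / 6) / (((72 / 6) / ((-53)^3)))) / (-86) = 148877 / 2064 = 72.13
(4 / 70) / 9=2 / 315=0.01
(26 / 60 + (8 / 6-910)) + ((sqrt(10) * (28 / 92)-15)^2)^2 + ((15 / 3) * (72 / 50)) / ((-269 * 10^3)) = 7193882111046334 / 141144804375-50196300 * sqrt(10) / 12167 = 37921.77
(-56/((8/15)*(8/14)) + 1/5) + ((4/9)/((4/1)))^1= -33019/180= -183.44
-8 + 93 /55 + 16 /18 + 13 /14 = -31127 /6930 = -4.49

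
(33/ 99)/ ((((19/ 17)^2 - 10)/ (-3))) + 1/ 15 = 0.18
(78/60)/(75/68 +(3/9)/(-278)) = 1.18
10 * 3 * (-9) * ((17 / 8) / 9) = -255 / 4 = -63.75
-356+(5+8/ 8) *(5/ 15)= -354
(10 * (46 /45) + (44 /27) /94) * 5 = 64970 /1269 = 51.20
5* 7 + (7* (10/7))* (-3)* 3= -55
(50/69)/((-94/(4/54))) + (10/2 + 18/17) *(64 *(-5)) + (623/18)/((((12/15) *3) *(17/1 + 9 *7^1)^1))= -369375113867/190532736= -1938.64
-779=-779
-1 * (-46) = 46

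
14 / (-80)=-0.18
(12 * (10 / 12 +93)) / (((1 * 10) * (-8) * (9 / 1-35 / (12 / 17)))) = 1689 / 4870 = 0.35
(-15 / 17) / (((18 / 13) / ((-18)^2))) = -3510 / 17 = -206.47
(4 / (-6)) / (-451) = 2 / 1353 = 0.00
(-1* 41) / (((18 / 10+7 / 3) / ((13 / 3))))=-2665 / 62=-42.98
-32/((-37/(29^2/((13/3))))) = 80736/481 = 167.85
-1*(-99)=99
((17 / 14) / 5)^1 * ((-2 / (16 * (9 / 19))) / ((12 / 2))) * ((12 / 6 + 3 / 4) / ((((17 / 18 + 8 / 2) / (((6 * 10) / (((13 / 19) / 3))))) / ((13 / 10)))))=-2.03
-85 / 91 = -0.93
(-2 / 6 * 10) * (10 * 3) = -100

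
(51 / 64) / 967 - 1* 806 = -49881677 / 61888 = -806.00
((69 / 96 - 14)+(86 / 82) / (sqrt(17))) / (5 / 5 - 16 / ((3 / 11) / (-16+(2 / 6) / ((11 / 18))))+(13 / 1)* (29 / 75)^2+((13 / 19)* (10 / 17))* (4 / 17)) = -13126921875 / 899134239296+78125625* sqrt(17) / 1152015744098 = -0.01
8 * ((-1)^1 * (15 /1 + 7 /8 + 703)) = -5751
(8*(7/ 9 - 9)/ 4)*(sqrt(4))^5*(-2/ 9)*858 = 2708992/ 27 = 100333.04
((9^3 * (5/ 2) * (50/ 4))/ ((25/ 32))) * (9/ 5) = 52488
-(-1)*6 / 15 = 2 / 5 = 0.40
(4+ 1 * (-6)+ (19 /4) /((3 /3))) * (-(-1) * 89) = 979 /4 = 244.75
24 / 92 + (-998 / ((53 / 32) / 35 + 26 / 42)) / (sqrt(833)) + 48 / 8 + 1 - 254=-5675 / 23 - 479040 * sqrt(17) / 38063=-298.63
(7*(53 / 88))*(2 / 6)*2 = 371 / 132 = 2.81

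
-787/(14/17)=-13379/14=-955.64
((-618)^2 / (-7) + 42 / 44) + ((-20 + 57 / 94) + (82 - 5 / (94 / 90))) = -197242006 / 3619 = -54501.80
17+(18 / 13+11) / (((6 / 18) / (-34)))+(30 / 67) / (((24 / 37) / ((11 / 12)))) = -52075961 / 41808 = -1245.60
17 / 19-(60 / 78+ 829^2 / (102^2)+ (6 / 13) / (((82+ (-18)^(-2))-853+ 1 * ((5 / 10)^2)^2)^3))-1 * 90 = -399663187580921381908118177 / 2563094382808643009670708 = -155.93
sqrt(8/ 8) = 1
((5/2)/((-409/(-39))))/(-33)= -65/8998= -0.01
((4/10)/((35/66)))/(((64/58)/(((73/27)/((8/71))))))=1653377/100800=16.40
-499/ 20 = -24.95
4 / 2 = 2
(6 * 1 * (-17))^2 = 10404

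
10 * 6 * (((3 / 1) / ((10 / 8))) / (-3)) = -48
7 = 7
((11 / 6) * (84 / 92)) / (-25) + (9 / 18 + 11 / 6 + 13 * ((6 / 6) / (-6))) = 172 / 1725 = 0.10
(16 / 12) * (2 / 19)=8 / 57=0.14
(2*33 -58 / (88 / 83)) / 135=497 / 5940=0.08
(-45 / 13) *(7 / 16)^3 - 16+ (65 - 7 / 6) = 7594783 / 159744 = 47.54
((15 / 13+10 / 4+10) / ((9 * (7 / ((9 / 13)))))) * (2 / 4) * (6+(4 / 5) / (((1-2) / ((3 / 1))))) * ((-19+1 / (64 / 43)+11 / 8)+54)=1515069 / 151424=10.01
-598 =-598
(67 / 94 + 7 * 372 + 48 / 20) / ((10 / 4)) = 1225343 / 1175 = 1042.85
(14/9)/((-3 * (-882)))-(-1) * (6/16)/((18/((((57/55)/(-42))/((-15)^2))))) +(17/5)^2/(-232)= -106878539/2170476000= -0.05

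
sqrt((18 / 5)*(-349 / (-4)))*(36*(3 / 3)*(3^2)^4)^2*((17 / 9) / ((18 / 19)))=166849090596*sqrt(3490) / 5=1971362781673.28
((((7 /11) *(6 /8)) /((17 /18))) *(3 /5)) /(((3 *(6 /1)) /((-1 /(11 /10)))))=-63 /4114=-0.02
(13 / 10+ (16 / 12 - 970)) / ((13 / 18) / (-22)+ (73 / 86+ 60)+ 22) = -82361598 / 7050955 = -11.68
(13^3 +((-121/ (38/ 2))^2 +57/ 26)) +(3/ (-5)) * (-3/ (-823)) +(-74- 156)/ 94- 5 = 4052292873647/ 1815299330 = 2232.30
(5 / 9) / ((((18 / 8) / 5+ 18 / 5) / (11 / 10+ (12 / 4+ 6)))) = 1010 / 729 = 1.39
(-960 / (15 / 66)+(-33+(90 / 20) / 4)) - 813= -40551 / 8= -5068.88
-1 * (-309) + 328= 637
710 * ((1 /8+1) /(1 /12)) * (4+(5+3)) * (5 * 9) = 5175900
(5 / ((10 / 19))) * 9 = 171 / 2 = 85.50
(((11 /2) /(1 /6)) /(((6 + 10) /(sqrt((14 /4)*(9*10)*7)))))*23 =15939*sqrt(5) /16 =2227.54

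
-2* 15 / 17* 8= -240 / 17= -14.12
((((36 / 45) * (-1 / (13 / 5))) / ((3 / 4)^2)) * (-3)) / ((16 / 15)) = 20 / 13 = 1.54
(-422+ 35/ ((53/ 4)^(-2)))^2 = 8383782969/ 256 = 32749152.22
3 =3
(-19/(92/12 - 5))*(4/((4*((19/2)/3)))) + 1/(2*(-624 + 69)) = -4997/2220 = -2.25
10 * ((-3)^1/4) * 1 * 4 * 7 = -210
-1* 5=-5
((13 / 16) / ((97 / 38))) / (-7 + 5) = -247 / 1552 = -0.16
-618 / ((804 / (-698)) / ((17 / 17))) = 35947 / 67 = 536.52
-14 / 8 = -7 / 4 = -1.75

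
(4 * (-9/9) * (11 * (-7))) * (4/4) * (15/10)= 462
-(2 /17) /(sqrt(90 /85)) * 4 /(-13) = 4 * sqrt(34) /663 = 0.04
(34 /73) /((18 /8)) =136 /657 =0.21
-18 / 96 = -0.19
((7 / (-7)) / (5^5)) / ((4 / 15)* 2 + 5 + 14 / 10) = -3 / 65000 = -0.00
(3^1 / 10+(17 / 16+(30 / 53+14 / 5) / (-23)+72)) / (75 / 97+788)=692583783 / 7461352720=0.09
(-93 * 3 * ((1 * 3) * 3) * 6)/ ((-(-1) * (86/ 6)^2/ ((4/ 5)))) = -58.67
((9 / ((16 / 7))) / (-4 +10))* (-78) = -819 / 16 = -51.19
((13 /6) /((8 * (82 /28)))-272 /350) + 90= 15380101 /172200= 89.32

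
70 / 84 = 5 / 6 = 0.83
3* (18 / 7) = 54 / 7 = 7.71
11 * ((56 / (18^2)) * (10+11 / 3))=6314 / 243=25.98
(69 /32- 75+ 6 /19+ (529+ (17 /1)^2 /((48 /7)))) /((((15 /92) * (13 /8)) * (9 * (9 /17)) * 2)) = 197.49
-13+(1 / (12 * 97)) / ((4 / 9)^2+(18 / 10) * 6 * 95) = -419267341 / 32251336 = -13.00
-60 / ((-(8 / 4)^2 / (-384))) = -5760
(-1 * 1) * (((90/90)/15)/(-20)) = 1/300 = 0.00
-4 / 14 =-2 / 7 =-0.29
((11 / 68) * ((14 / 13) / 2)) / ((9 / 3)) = 77 / 2652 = 0.03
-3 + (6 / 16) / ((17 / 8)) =-48 / 17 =-2.82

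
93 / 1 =93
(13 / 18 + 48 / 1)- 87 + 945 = 16321 / 18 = 906.72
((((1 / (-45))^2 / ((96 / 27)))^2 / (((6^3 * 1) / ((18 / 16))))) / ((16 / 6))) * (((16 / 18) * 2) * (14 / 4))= 7 / 29859840000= 0.00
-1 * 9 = -9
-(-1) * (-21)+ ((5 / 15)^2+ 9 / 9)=-179 / 9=-19.89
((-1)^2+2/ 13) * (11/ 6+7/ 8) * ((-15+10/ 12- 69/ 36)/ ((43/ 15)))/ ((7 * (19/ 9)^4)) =-158284125/ 1255251872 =-0.13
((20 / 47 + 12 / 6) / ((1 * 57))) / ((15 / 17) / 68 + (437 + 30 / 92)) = 53176 / 546514637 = 0.00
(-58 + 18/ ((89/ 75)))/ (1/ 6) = -22872/ 89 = -256.99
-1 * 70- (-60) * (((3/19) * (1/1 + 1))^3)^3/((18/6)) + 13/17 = -379799993869243/5485690862243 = -69.23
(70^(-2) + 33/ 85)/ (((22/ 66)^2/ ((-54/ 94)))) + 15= 50863749/ 3915100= 12.99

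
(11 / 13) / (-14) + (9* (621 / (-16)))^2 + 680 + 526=2870653379 / 23296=123225.16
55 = 55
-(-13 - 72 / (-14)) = 55 / 7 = 7.86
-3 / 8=-0.38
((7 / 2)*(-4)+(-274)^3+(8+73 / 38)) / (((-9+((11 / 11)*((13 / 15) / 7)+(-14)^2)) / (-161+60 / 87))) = 381578781158715 / 21652096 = 17623179.81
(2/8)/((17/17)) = 1/4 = 0.25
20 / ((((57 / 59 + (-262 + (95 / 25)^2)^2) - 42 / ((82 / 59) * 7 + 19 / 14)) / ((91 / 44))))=153637290625 / 227624431861728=0.00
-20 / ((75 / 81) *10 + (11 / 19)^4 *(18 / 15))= -2.13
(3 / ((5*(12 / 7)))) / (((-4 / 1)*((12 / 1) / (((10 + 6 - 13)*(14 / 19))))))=-49 / 3040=-0.02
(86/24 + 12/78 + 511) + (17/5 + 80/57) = 2566531/4940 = 519.54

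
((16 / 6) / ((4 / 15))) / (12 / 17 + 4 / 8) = 340 / 41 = 8.29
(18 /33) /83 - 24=-21906 /913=-23.99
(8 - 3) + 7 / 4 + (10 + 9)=103 / 4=25.75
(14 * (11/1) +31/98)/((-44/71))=-1073733/4312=-249.01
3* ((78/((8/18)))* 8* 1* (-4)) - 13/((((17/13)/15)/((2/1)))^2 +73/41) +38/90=-8430498296509/500181705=-16854.87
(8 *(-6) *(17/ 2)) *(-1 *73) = 29784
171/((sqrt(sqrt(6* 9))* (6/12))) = 57* 2^(3/4)* 3^(1/4) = 126.16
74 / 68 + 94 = 3233 / 34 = 95.09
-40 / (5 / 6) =-48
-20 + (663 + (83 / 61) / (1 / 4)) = 39555 / 61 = 648.44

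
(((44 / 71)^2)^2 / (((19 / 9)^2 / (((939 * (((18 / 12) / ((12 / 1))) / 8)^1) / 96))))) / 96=123731091 / 2348445911296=0.00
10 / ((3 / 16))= 160 / 3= 53.33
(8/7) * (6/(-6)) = -8/7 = -1.14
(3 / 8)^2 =9 / 64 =0.14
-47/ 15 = -3.13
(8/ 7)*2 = 16/ 7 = 2.29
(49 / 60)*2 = 49 / 30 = 1.63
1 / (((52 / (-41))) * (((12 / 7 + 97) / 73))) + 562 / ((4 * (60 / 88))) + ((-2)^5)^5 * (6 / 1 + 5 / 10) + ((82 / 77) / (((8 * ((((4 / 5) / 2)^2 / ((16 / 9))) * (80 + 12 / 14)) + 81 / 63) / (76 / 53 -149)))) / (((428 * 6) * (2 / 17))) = -118662949430309423959 / 544066893240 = -218103602.53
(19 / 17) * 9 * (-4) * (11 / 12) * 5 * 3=-9405 / 17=-553.24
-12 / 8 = -3 / 2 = -1.50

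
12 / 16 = 3 / 4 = 0.75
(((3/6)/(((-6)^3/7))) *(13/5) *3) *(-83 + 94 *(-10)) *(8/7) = 4433/30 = 147.77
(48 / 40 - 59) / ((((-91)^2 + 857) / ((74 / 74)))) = -0.01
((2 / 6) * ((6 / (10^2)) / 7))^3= 1 / 42875000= 0.00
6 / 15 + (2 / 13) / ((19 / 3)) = 524 / 1235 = 0.42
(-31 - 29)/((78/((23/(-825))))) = 46/2145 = 0.02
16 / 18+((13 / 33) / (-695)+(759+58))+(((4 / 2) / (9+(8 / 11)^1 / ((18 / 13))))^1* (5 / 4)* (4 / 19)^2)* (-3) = 19156420879538 / 23422804515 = 817.85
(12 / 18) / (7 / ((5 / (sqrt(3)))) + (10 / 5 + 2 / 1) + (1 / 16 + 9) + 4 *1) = 10400 / 260799 - 2560 *sqrt(3) / 782397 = 0.03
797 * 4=3188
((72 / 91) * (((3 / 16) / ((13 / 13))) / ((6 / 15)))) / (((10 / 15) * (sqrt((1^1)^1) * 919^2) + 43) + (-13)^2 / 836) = 84645 / 128511505213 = 0.00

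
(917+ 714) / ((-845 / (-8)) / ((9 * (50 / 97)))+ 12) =46.91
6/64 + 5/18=107/288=0.37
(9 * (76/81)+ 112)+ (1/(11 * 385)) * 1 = 4590749/38115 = 120.44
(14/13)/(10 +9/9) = 14/143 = 0.10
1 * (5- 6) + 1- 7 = -7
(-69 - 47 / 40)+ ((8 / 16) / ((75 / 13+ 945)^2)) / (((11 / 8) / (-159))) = -9827231747 / 140038800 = -70.18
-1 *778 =-778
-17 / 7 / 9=-17 / 63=-0.27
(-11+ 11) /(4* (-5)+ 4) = 0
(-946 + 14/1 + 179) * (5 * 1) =-3765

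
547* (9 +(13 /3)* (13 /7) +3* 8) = 471514 /21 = 22453.05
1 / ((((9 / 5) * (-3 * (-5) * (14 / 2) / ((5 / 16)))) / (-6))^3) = -125 / 128024064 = -0.00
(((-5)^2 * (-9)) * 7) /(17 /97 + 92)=-152775 /8941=-17.09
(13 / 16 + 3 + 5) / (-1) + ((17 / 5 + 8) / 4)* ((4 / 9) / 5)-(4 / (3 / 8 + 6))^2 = -9314557 / 1040400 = -8.95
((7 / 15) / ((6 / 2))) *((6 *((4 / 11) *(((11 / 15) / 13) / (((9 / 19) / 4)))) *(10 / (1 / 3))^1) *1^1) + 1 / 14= 120923 / 24570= 4.92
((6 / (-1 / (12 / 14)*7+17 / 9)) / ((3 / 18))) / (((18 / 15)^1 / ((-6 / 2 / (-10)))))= -162 / 113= -1.43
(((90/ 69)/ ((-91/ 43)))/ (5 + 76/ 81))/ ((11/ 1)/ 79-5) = 1375785/ 64430912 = 0.02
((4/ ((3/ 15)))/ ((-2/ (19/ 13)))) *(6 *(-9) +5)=716.15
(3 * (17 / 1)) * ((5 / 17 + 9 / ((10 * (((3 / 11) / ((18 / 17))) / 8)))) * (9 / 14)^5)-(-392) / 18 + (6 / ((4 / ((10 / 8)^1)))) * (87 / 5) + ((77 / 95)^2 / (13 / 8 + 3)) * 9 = 143961026063 / 673192800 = 213.85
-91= -91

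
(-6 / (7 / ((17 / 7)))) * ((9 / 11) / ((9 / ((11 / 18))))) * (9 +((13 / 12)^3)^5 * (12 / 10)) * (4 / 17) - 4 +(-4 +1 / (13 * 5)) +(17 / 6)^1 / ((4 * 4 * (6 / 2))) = -8.28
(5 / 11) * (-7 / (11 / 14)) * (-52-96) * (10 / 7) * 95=9842000 / 121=81338.84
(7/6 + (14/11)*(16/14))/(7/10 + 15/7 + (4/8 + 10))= 6055/30822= 0.20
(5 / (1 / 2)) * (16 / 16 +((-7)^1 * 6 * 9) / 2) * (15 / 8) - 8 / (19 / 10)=-67055 / 19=-3529.21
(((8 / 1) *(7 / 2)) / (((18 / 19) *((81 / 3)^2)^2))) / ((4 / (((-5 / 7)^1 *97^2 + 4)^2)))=42001367491 / 66961566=627.25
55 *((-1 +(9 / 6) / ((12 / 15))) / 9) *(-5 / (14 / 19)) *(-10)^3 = 653125 / 18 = 36284.72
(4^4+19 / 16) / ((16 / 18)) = 37035 / 128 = 289.34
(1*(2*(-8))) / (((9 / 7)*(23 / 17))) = -1904 / 207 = -9.20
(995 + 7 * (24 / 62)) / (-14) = -30929 / 434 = -71.26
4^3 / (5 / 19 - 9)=-608 / 83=-7.33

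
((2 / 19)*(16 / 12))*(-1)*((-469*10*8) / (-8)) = -37520 / 57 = -658.25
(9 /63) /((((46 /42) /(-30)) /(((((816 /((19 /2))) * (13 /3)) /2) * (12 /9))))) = -424320 /437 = -970.98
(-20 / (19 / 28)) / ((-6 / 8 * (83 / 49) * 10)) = 10976 / 4731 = 2.32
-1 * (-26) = 26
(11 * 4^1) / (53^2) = 44 / 2809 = 0.02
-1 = -1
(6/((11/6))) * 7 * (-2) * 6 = -3024/11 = -274.91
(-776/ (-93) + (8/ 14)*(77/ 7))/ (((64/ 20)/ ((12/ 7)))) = 11905/ 1519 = 7.84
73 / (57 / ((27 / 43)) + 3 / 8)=0.80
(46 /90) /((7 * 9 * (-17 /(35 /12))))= -23 /16524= -0.00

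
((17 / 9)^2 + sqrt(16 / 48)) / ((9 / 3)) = sqrt(3) / 9 + 289 / 243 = 1.38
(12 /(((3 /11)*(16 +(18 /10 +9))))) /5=22 /67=0.33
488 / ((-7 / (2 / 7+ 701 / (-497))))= 272792 / 3479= 78.41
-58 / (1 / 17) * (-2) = 1972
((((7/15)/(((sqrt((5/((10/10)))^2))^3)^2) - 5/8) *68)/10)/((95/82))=-816757843/222656250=-3.67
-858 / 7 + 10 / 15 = -2560 / 21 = -121.90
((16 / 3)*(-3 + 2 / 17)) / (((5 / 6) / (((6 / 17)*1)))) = -9408 / 1445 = -6.51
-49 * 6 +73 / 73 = -293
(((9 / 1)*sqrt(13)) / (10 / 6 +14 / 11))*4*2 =2376*sqrt(13) / 97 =88.32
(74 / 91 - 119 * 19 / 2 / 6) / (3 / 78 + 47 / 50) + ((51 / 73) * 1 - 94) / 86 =-16167591641 / 83848968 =-192.82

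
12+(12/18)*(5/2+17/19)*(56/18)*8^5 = 39454724/171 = 230729.38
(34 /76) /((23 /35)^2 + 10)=20825 /485602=0.04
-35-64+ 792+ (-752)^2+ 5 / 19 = 10757748 / 19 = 566197.26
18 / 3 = 6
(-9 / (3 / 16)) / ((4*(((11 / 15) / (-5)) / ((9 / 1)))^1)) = 8100 / 11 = 736.36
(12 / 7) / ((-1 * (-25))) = 12 / 175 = 0.07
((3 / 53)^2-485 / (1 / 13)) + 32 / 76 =-6304.58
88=88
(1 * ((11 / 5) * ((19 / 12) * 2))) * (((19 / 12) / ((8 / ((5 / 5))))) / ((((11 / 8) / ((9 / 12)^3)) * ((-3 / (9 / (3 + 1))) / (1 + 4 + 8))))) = -42237 / 10240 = -4.12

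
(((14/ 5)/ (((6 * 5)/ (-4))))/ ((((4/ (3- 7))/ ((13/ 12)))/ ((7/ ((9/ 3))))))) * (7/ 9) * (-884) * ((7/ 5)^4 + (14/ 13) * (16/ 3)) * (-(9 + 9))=141684296936/ 1265625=111948.09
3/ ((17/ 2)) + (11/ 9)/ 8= 0.51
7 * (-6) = -42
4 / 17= 0.24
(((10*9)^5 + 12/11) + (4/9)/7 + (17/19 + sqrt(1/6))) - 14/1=sqrt(6)/6 + 77749818142643/13167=5904899988.46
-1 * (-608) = 608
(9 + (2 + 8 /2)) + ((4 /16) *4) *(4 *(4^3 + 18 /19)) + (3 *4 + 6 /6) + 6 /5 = 27454 /95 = 288.99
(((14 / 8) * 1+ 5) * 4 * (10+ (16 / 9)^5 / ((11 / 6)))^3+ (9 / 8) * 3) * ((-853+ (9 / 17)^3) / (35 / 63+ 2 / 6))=-38171126056674366539175595 / 193136112130213296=-197638471.83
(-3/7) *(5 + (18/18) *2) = -3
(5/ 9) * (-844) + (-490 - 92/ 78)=-112328/ 117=-960.07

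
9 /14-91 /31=-995 /434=-2.29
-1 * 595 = -595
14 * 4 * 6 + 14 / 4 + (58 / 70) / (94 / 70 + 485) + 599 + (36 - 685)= 2463949 / 8511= 289.50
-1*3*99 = -297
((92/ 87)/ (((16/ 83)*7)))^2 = 3644281/ 5934096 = 0.61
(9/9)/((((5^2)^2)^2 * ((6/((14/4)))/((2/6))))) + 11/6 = 25781257/14062500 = 1.83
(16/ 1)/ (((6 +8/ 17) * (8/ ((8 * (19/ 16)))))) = 323/ 110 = 2.94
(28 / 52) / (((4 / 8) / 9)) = 126 / 13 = 9.69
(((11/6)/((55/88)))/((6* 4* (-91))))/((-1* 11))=0.00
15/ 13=1.15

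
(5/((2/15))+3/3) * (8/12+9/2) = 2387/12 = 198.92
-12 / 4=-3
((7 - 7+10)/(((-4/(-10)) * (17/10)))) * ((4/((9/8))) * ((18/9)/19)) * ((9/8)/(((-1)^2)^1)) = 2000/323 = 6.19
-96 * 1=-96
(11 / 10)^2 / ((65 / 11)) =1331 / 6500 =0.20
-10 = -10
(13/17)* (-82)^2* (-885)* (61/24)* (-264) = 51908305020/17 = 3053429707.06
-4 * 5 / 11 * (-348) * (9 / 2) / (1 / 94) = 2944080 / 11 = 267643.64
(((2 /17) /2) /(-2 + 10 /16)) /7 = -8 /1309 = -0.01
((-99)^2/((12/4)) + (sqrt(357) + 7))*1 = sqrt(357) + 3274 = 3292.89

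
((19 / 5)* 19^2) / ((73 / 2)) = 13718 / 365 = 37.58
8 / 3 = 2.67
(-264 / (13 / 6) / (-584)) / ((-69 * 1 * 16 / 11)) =-363 / 174616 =-0.00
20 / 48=5 / 12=0.42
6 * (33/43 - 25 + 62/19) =-102792/817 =-125.82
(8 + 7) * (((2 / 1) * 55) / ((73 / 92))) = 151800 / 73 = 2079.45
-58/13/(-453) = 58/5889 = 0.01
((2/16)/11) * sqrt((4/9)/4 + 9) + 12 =sqrt(82)/264 + 12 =12.03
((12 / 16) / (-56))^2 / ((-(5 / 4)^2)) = -9 / 78400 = -0.00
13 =13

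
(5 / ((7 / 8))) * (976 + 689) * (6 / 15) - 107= 25891 / 7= 3698.71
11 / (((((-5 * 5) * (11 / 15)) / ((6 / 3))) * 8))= -3 / 20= -0.15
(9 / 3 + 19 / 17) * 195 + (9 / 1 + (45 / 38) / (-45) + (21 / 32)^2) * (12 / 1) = 75725121 / 82688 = 915.79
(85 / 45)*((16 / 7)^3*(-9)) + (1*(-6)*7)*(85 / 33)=-1174122 / 3773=-311.19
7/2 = 3.50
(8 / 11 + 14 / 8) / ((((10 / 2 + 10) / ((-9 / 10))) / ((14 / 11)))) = -2289 / 12100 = -0.19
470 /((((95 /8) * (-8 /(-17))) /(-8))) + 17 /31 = -672.29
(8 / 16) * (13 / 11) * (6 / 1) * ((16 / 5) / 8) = 78 / 55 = 1.42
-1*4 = -4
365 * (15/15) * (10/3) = 3650/3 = 1216.67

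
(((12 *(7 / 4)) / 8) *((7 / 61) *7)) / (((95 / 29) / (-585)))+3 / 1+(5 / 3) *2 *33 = -263.55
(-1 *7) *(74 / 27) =-518 / 27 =-19.19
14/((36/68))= 238/9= 26.44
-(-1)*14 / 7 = 2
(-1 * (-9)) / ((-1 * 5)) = -9 / 5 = -1.80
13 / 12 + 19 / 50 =439 / 300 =1.46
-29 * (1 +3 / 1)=-116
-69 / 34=-2.03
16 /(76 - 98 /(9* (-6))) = 432 /2101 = 0.21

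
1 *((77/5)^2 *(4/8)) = 5929/50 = 118.58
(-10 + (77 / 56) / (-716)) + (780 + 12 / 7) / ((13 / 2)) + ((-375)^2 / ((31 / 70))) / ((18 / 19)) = 5417874186281 / 16158688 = 335291.71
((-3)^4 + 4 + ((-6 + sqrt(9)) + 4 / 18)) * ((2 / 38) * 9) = 740 / 19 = 38.95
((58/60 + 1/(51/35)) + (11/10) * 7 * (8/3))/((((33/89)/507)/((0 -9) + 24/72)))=-442491179/1683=-262918.11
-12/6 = -2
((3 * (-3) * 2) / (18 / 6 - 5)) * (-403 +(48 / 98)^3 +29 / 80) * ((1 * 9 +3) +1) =-443252864223 / 9411920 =-47094.84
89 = 89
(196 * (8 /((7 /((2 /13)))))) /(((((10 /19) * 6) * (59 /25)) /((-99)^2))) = 34760880 /767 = 45320.57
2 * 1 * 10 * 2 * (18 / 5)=144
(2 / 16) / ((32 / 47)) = 47 / 256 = 0.18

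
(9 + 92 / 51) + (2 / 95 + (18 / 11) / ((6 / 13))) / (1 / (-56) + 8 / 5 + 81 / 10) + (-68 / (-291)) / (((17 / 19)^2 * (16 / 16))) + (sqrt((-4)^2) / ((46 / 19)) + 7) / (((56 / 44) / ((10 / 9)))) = 25746720923654 / 1353832217199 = 19.02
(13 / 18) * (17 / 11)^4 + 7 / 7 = 1349311 / 263538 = 5.12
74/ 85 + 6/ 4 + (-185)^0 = 573/ 170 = 3.37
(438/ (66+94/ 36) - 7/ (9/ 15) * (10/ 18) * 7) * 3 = -1300007/ 11115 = -116.96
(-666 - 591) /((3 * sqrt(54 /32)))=-1676 * sqrt(3) /9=-322.55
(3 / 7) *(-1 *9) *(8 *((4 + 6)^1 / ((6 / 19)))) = -6840 / 7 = -977.14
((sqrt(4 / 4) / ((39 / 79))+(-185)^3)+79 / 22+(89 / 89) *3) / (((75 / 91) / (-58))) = 1102802951971 / 2475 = 445576950.29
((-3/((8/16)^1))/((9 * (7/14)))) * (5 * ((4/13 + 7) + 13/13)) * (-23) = 16560/13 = 1273.85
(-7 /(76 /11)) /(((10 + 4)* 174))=-11 /26448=-0.00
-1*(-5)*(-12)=-60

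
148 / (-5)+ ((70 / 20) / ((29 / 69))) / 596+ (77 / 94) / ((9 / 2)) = -2149764847 / 73111320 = -29.40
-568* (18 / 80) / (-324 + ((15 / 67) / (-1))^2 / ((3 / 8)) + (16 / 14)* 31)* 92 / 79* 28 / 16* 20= 3232766817 / 179005705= 18.06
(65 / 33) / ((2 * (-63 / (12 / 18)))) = -65 / 6237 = -0.01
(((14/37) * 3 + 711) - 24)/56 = 25461/2072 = 12.29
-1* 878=-878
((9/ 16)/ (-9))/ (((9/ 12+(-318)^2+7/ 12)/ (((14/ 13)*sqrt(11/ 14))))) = -3*sqrt(154)/ 63102208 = -0.00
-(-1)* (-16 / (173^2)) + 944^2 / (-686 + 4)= -13335410128 / 10205789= -1306.65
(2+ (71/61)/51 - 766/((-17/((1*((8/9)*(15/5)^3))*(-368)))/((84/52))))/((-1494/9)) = 25999012207/6713538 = 3872.62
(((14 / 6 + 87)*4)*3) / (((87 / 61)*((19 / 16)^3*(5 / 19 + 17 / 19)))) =133922816 / 345477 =387.65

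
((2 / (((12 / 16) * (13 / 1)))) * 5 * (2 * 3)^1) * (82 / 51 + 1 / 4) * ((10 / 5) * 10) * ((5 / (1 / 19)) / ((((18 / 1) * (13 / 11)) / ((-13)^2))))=79211000 / 459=172572.98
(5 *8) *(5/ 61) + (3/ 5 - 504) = -152537/ 305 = -500.12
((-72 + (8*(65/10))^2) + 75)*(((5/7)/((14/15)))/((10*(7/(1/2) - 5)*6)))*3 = 13535/1176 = 11.51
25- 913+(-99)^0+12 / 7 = -6197 / 7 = -885.29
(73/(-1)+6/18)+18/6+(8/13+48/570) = -255523/3705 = -68.97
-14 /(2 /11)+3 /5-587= -3317 /5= -663.40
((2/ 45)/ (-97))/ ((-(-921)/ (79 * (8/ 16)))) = -79/ 4020165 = -0.00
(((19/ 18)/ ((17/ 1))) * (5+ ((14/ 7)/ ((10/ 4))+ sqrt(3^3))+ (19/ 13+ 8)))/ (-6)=-4712/ 29835 - 19 * sqrt(3)/ 612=-0.21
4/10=0.40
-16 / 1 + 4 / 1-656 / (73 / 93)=-61884 / 73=-847.73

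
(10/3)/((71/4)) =40/213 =0.19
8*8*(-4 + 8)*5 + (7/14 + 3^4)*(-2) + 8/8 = 1118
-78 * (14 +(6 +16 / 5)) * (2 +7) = -81432 / 5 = -16286.40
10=10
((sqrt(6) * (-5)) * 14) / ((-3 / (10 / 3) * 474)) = 350 * sqrt(6) / 2133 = 0.40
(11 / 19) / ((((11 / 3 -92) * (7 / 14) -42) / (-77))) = 462 / 893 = 0.52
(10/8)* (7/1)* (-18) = -315/2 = -157.50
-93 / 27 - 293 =-2668 / 9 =-296.44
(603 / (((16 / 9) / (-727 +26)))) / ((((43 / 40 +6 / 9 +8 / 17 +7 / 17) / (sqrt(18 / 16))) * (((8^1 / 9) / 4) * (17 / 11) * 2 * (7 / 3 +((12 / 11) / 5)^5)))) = -25589408667197203125 * sqrt(2) / 603602073878816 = -59954.88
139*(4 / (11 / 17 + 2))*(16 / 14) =240.05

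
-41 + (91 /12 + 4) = -353 /12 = -29.42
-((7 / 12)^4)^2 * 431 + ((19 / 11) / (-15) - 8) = -328569771353 / 23648993280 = -13.89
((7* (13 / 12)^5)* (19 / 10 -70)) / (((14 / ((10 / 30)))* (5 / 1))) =-84283511 / 24883200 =-3.39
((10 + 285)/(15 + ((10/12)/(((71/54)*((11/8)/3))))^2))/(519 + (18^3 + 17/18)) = 215926194/78630580535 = 0.00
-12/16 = -3/4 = -0.75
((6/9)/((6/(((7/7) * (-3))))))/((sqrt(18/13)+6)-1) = -65/921+sqrt(26)/307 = -0.05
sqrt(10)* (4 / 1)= 4* sqrt(10)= 12.65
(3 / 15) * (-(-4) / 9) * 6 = 8 / 15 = 0.53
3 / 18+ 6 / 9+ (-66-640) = -4231 / 6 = -705.17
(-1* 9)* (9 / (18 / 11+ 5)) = -891 / 73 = -12.21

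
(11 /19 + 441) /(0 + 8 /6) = 331.18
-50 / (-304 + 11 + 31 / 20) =1000 / 5829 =0.17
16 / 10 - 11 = -47 / 5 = -9.40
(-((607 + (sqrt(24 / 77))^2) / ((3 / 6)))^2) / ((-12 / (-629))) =-1375483468301 / 17787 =-77330829.72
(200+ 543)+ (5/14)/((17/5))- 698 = 10735/238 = 45.11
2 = 2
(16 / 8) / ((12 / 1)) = 1 / 6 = 0.17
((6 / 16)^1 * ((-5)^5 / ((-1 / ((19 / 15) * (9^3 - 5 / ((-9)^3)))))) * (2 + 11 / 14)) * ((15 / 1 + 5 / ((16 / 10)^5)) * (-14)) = -20803589022653125 / 31850496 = -653163737.94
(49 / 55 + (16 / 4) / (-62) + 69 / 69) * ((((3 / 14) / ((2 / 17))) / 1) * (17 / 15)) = 449973 / 119350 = 3.77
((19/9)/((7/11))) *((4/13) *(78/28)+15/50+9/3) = 20273/1470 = 13.79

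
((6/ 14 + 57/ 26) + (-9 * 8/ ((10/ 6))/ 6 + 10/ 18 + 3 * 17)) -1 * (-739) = 6437147/ 8190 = 785.98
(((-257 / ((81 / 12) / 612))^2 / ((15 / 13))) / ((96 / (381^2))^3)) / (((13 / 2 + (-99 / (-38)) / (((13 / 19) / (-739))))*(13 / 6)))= -3123568411513792980231 / 11678720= -267458112833751.73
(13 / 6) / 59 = 13 / 354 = 0.04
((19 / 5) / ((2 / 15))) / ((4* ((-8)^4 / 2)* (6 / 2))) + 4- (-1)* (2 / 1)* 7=294931 / 16384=18.00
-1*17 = -17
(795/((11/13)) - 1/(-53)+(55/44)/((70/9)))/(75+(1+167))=30680143/7933464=3.87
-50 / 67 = -0.75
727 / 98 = 7.42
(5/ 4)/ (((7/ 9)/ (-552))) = -6210/ 7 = -887.14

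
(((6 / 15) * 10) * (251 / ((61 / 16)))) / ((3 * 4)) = 4016 / 183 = 21.95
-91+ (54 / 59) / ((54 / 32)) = -90.46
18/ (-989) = -18/ 989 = -0.02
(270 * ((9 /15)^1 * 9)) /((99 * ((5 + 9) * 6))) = 0.18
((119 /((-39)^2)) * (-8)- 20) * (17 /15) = -533324 /22815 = -23.38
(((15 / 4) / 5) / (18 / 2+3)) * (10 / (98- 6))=5 / 736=0.01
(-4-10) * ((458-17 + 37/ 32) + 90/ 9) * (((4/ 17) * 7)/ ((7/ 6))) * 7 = -2126943/ 34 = -62557.15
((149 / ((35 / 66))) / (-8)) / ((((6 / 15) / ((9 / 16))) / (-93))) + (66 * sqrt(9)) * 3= 4647753 / 896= 5187.22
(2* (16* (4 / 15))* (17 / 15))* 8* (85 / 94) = 147968 / 2115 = 69.96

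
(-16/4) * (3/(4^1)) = -3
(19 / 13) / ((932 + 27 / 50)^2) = 47500 / 28263002677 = 0.00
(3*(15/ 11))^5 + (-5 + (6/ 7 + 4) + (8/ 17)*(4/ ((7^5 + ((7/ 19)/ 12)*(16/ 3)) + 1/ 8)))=504823053379558000/ 440650376688599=1145.63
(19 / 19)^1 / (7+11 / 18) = 18 / 137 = 0.13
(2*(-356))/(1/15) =-10680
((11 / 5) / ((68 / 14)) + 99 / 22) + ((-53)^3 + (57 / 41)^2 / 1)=-21271306279 / 142885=-148870.11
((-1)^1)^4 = 1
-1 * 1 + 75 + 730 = 804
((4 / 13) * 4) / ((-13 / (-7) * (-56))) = -2 / 169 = -0.01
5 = 5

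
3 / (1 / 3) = 9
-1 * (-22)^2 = -484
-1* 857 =-857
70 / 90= 7 / 9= 0.78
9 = 9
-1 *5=-5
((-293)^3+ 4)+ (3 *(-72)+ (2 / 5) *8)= -125769829 / 5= -25153965.80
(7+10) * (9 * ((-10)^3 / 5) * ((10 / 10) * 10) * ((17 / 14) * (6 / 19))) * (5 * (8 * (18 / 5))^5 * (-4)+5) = 1627422945494832 / 35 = 46497798442709.49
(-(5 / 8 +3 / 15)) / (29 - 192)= 33 / 6520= 0.01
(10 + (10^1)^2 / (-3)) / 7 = -3.33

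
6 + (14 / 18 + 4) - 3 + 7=133 / 9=14.78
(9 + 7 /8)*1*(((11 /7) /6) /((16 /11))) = 9559 /5376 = 1.78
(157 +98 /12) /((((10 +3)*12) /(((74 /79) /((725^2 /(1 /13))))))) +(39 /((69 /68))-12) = 153601653723341 /5810588842500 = 26.43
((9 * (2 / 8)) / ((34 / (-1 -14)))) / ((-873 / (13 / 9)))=65 / 39576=0.00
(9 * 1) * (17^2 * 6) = 15606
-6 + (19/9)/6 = -5.65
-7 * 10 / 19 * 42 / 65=-588 / 247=-2.38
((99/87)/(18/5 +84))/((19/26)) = 715/40223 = 0.02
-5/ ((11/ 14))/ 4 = -35/ 22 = -1.59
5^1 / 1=5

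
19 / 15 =1.27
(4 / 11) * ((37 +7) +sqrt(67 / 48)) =sqrt(201) / 33 +16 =16.43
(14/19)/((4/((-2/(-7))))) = 1/19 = 0.05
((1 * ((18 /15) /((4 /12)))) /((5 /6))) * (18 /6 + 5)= 864 /25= 34.56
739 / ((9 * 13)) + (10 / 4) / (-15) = 1439 / 234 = 6.15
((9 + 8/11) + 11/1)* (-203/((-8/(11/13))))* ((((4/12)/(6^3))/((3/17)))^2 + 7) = 102034007537/32752512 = 3115.30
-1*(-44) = 44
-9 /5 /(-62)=9 /310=0.03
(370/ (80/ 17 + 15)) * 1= 1258/ 67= 18.78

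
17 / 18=0.94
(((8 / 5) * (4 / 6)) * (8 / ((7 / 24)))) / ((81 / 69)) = 23552 / 945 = 24.92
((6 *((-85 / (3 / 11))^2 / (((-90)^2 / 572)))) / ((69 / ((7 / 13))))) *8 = 43081808 / 16767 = 2569.44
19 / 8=2.38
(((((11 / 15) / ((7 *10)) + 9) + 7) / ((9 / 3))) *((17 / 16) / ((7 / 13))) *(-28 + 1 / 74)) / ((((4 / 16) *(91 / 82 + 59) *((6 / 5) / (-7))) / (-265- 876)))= -51420628648883 / 393925680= -130533.83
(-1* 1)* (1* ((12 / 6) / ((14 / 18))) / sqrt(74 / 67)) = -9* sqrt(4958) / 259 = -2.45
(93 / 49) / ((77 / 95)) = 8835 / 3773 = 2.34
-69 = -69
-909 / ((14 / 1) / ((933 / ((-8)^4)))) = -848097 / 57344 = -14.79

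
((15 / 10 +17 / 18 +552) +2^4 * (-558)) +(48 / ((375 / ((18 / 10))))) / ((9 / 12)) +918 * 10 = 4537978 / 5625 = 806.75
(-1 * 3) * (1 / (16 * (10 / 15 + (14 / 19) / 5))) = -855 / 3712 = -0.23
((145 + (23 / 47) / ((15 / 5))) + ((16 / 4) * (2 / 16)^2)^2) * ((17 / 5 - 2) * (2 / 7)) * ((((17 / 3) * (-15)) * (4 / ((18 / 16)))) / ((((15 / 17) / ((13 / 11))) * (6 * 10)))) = -1789680763 / 4568400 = -391.75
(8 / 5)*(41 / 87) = 0.75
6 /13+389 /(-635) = -1247 /8255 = -0.15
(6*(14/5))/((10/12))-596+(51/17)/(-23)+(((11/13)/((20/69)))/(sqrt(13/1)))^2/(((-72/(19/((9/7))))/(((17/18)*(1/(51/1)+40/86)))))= -1946521604471597/3379189881600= -576.03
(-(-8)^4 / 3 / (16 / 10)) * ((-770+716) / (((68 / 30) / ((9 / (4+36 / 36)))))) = 622080 / 17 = 36592.94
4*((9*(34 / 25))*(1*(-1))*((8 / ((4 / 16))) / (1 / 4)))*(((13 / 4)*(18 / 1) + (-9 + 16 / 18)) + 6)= -1766912 / 5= -353382.40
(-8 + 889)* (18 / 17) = 932.82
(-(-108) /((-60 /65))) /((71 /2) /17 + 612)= -0.19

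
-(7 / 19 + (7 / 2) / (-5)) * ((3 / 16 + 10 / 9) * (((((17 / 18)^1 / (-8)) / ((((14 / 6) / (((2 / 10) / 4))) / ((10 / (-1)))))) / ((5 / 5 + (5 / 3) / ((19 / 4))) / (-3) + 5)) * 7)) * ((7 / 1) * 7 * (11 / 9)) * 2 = 11994367 / 5975040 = 2.01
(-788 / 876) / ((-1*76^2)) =197 / 1264944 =0.00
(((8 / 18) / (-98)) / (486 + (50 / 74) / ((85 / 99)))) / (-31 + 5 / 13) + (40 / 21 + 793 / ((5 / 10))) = 3282179655131 / 2066987727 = 1587.90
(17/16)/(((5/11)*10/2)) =187/400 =0.47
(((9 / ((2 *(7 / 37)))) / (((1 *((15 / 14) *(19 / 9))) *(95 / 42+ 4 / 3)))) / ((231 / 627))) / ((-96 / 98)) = -48951 / 6040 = -8.10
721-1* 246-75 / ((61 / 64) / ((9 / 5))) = 20335 / 61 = 333.36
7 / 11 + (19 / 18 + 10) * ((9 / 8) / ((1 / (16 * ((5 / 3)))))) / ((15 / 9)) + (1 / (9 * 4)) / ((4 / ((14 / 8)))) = 1264973 / 6336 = 199.65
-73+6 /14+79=45 /7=6.43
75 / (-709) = -75 / 709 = -0.11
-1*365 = -365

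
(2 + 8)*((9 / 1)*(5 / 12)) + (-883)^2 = 1559453 / 2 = 779726.50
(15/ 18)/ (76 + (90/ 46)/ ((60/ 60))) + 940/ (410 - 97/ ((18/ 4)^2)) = 411444325/ 176549538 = 2.33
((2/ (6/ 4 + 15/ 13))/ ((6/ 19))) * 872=430768/ 207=2081.00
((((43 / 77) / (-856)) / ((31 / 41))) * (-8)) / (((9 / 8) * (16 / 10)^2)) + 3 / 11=0.28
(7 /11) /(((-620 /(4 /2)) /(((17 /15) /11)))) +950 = 534517381 /562650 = 950.00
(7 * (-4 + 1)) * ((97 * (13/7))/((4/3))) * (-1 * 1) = 11349/4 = 2837.25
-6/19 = -0.32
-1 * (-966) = 966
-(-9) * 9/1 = 81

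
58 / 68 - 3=-73 / 34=-2.15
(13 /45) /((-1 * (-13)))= 1 /45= 0.02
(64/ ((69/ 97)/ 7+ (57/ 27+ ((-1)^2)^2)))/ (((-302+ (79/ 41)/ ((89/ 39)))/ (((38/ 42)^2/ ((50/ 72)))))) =-294398284032/ 3775631555675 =-0.08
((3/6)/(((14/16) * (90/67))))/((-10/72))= -3.06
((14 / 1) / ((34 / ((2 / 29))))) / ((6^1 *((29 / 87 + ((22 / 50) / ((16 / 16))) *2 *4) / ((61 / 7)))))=1525 / 142477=0.01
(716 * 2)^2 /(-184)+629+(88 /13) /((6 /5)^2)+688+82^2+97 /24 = -66628151 /21528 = -3094.95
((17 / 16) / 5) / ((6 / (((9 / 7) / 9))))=0.01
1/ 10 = 0.10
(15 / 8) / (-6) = -5 / 16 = -0.31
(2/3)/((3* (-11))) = -2/99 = -0.02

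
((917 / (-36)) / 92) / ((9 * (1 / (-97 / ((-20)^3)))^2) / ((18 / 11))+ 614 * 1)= -0.00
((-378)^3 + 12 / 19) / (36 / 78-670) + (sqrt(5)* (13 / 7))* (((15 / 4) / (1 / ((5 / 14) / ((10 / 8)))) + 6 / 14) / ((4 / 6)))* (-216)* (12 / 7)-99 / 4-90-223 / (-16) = 3330958855 / 41344-75816* sqrt(5) / 49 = 77107.13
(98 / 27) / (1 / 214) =20972 / 27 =776.74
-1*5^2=-25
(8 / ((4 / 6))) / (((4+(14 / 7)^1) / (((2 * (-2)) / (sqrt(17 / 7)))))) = -8 * sqrt(119) / 17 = -5.13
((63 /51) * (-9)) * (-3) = 567 /17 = 33.35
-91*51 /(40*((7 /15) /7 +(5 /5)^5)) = -13923 /128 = -108.77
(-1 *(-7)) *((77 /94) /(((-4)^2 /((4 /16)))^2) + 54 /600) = 0.63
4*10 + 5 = 45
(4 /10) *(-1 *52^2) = -1081.60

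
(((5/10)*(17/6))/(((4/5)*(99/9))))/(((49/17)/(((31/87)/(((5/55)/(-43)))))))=-1926185/204624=-9.41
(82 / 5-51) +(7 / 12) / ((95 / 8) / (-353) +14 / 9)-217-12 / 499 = -24247018292 / 96509095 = -251.24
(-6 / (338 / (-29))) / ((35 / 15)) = 261 / 1183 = 0.22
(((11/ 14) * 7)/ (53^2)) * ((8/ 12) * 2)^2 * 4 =352/ 25281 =0.01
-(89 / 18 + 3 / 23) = -2101 / 414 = -5.07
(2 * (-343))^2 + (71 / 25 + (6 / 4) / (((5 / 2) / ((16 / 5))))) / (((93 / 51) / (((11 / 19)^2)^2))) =47529649138643 / 100998775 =470596.29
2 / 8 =1 / 4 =0.25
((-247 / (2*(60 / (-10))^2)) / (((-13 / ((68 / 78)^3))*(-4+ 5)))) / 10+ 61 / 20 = 6550565 / 2135484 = 3.07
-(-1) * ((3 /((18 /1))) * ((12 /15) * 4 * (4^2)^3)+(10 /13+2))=426524 /195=2187.30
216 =216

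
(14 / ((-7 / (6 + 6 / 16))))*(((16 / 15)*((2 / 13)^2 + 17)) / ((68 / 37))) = -106449 / 845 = -125.98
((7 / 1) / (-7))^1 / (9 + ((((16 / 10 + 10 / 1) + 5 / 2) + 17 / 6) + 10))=-15 / 539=-0.03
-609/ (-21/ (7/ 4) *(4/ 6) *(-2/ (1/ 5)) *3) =-203/ 80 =-2.54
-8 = -8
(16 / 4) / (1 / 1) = 4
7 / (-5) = -7 / 5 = -1.40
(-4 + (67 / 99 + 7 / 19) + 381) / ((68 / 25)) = 17777575 / 127908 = 138.99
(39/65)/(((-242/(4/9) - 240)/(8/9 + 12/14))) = -44/32949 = -0.00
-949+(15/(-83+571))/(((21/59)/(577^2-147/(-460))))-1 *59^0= 8737143333/314272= 27801.21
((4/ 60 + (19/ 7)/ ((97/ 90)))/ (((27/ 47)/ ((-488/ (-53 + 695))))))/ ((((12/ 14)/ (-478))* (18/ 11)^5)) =2905516755023927/ 17871276690360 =162.58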